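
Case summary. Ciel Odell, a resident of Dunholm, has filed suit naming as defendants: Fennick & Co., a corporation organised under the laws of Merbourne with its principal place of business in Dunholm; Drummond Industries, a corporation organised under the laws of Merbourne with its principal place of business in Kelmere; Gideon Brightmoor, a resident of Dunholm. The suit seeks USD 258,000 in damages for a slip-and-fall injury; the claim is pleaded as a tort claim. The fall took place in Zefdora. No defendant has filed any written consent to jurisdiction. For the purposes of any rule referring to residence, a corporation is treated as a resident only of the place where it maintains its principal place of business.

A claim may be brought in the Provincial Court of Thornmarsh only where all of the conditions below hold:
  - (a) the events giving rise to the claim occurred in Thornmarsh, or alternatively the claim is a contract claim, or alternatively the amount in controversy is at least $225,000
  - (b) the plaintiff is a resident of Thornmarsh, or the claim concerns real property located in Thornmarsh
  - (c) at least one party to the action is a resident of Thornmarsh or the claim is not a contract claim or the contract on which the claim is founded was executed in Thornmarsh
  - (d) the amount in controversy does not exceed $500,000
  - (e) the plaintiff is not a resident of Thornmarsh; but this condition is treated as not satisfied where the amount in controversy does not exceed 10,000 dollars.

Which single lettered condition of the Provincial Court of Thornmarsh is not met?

(b)

The Provincial Court of Thornmarsh:
  (a) The amount in controversy is USD 258,000, which meets the 225,000 dollars floor — that alternative is enough. Met.
  (b) The plaintiff resides in Dunholm, not Thornmarsh; the claim does not concern real property — no alternative holds. Not met.
  (c) The claim is a tort claim, not a contract claim, so one alternative holds. Condition met.
  (d) The amount in controversy is USD 258,000, within the USD 500,000 ceiling. Satisfied.
  (e) The plaintiff resides in Dunholm, which is not Thornmarsh. The carve-out does not apply: the amount in controversy is $258,000, above the USD 10,000 ceiling. Met.
Only condition (b) fails.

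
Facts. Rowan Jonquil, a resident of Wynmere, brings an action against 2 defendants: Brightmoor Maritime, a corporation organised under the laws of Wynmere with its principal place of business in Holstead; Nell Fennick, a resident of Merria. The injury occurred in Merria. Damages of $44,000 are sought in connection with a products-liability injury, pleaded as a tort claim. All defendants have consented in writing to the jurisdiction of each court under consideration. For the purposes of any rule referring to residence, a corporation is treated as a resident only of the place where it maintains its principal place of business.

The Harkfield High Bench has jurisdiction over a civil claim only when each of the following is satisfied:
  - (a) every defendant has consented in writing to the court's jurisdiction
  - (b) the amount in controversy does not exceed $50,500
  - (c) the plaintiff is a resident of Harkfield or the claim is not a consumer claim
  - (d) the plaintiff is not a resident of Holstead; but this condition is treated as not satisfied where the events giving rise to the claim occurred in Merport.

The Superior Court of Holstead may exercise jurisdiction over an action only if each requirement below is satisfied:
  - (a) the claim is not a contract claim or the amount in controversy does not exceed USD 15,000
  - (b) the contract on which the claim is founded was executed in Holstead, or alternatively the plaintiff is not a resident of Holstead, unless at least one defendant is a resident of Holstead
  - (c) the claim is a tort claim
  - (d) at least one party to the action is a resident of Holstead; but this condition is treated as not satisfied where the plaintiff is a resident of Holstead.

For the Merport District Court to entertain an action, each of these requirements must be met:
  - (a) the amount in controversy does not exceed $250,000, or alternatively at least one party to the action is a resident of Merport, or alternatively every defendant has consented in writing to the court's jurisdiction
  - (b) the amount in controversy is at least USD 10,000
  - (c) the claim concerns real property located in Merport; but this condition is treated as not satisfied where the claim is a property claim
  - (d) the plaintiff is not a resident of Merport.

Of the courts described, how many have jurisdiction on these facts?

The Harkfield High Bench:
  (a) Every defendant has filed written consent. Satisfied.
  (b) The amount in controversy is $44,000, within the USD 50,500 ceiling. Met.
  (c) The claim is a tort claim, not a consumer claim, so this disjunct is met. Condition met.
  (d) The plaintiff resides in Wynmere, which is not Holstead. The carve-out does not apply: the operative events occurred in Merria, not Merport. Condition met.
  → The court has jurisdiction.
The Superior Court of Holstead:
  (a) The claim is a tort claim, not a contract claim — that alternative is enough. Satisfied.
  (b) The plaintiff resides in Wynmere, which is not Holstead, which satisfies one of the alternatives. Condition met.
  (c) The claim is a tort claim. Satisfied.
  (d) Brightmoor Maritime resides in Holstead. And the carve-out is inapplicable — the plaintiff resides in Wynmere, not Holstead. Condition met.
  → Every requirement is satisfied — jurisdiction.
The Merport District Court:
  (a) The amount in controversy is USD 44,000, within the $250,000 ceiling, which satisfies one of the alternatives. Condition met.
  (b) The amount in controversy is USD 44,000, which meets the $10,000 floor. Met.
  (c) The claim does not concern real property. Not satisfied.
  (d) The plaintiff resides in Wynmere, which is not Merport. Condition met.
  → At least one condition fails; no jurisdiction.
Courts with jurisdiction: the Harkfield High Bench, the Superior Court of Holstead — 2 in total.

2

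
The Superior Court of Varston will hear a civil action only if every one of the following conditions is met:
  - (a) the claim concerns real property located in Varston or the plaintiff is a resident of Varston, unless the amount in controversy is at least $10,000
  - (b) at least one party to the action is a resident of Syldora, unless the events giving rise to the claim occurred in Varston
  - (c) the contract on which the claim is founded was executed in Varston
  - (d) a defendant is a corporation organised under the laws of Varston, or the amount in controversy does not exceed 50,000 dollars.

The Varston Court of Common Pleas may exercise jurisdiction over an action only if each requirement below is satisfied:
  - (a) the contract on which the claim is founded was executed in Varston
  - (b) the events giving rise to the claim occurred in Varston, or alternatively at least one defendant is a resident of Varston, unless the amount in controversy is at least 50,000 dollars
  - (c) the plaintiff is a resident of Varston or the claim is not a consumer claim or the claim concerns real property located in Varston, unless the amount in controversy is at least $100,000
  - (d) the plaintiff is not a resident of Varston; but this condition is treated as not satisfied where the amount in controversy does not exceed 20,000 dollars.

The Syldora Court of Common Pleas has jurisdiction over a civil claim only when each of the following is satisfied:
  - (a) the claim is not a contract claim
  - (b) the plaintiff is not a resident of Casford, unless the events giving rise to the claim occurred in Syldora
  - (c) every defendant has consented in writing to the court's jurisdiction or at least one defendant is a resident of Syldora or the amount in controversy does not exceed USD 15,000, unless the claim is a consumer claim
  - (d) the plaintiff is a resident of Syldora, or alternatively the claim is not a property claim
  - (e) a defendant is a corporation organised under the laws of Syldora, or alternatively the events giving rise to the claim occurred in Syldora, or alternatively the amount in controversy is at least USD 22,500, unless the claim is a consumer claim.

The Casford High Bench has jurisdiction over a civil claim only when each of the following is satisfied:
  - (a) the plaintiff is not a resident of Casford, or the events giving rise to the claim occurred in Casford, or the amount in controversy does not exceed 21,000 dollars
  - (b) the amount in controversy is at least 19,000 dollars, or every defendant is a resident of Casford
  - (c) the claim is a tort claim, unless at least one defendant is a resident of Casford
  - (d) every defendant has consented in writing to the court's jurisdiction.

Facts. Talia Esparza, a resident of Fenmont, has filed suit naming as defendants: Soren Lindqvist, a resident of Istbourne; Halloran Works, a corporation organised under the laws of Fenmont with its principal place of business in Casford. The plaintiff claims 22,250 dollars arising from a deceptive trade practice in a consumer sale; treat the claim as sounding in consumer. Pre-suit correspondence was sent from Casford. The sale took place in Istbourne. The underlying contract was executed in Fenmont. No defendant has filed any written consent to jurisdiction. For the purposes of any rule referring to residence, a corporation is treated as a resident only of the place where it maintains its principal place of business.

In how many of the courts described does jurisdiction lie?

1

The Superior Court of Varston:
  (a) The claim does not concern real property; the plaintiff resides in Fenmont, not Varston — every alternative fails. But the amount in controversy is $22,250, which meets the 10,000 dollars floor, and the 'unless' clause therefore excuses the requirement. Condition met.
  (b) No party resides in Syldora. And the operative events occurred in Istbourne, not Varston, so the proviso does not save it. Condition not met.
  (c) The contract was executed in Fenmont, not Varston. Condition not met.
  (d) The amount in controversy is 22,250 dollars, within the 50,000 dollars ceiling, so one alternative holds. Condition met.
  → The court lacks jurisdiction.
The Varston Court of Common Pleas:
  (a) The contract was executed in Fenmont, not Varston. Not satisfied.
  (b) The operative events occurred in Istbourne, not Varston; no defendant resides in Varston (they reside in Istbourne, Casford) — none of the alternatives is met. The proviso offers no rescue either, since the amount in controversy is 22,250 dollars, below the $50,000 floor. Not met.
  (c) The plaintiff resides in Fenmont, not Varston; the claim is a consumer claim; the claim does not concern real property — none of the alternatives is met. The proviso offers no rescue either, since the amount in controversy is USD 22,250, below the 100,000 dollars floor. Not met.
  (d) The plaintiff resides in Fenmont, which is not Varston. The exception is not triggered, since the amount in controversy is 22,250 dollars, above the 20,000 dollars ceiling. Satisfied.
  → At least one condition fails; no jurisdiction.
The Syldora Court of Common Pleas:
  (a) The claim is a consumer claim, not a contract claim. Met.
  (b) The plaintiff resides in Fenmont, which is not Casford. Condition met.
  (c) No such written consent has been filed; no defendant resides in Syldora (they reside in Istbourne, Casford); the amount in controversy is USD 22,250, above the $15,000 ceiling — every alternative fails. But the claim is a consumer claim, and the 'unless' clause therefore excuses the requirement. Met.
  (d) The claim is a consumer claim, not a property claim, so one alternative holds. Met.
  (e) The corporate defendant(s) are organised in Fenmont, not Syldora; the operative events occurred in Istbourne, not Syldora; the amount in controversy is 22,250 dollars, below the USD 22,500 floor — no alternative holds. However, the claim is a consumer claim, so the 'unless' proviso supplies this condition. Met.
  → Every requirement is satisfied — jurisdiction.
The Casford High Bench:
  (a) The plaintiff resides in Fenmont, which is not Casford, which satisfies one of the alternatives. Condition met.
  (b) The amount in controversy is $22,250, which meets the 19,000 dollars floor — that alternative is enough. Satisfied.
  (c) The claim is a consumer claim, not a tort claim. The proviso rescues it, though: Halloran Works resides in Casford. Met.
  (d) No such written consent has been filed. Fails.
  → No jurisdiction.
Courts with jurisdiction: the Syldora Court of Common Pleas — 1 in total.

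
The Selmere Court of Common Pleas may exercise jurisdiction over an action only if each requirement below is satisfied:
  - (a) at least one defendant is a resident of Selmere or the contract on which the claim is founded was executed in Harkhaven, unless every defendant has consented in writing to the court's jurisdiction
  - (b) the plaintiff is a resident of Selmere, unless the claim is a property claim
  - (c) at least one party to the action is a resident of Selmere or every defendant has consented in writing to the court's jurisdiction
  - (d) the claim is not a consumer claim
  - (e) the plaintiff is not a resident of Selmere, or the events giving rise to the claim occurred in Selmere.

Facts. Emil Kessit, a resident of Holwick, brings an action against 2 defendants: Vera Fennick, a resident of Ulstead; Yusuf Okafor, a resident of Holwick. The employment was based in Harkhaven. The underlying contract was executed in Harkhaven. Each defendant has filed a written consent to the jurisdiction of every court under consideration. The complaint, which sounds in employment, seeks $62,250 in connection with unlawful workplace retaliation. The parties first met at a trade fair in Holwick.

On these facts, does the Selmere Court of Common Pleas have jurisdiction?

No

The Selmere Court of Common Pleas:
  (a) The contract was executed in Harkhaven, so this disjunct is met. Condition met.
  (b) The plaintiff resides in Holwick, not Selmere. And the claim is an employment claim, not a property claim, so the proviso does not save it. Condition not met.
  (c) Every defendant has filed written consent, which satisfies one of the alternatives. Condition met.
  (d) The claim is an employment claim, not a consumer claim. Condition met.
  (e) The plaintiff resides in Holwick, which is not Selmere, which satisfies one of the alternatives. Satisfied.
  → At least one condition fails; no jurisdiction.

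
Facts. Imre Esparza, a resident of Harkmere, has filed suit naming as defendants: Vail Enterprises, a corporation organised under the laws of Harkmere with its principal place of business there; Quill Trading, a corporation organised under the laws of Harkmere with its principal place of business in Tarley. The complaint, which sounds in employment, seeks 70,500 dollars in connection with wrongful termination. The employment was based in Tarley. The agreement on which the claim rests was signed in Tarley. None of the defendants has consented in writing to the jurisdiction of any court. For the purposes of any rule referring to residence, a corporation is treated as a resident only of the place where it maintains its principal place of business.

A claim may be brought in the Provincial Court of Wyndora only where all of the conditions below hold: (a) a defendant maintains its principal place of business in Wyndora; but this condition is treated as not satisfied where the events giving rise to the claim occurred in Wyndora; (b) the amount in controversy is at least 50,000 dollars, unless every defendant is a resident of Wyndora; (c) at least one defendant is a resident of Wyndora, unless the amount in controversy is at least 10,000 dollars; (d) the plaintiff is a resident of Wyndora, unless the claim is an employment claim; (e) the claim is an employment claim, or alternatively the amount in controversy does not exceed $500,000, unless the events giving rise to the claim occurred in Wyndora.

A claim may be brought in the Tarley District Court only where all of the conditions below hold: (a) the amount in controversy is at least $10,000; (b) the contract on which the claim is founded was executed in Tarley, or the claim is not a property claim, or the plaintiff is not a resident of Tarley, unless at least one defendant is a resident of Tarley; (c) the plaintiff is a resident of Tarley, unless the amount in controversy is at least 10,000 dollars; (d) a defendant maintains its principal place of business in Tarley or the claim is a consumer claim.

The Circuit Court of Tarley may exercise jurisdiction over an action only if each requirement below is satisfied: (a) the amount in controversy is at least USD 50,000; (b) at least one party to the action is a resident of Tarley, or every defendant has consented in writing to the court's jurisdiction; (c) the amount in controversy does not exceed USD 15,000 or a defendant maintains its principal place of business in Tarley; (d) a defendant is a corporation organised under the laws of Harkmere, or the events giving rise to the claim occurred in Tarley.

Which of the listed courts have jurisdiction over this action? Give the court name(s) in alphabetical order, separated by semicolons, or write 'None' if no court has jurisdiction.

The Provincial Court of Wyndora:
  (a) The corporate defendant(s) have their principal place of business in Harkmere, Tarley, not Wyndora. Not satisfied.
  (b) The amount in controversy is $70,500, which meets the 50,000 dollars floor. Met.
  (c) No defendant resides in Wyndora (they reside in Harkmere, Tarley). However, the amount in controversy is $70,500, which meets the 10,000 dollars floor, so the 'unless' proviso supplies this condition. Met.
  (d) The plaintiff resides in Harkmere, not Wyndora. However, the claim is an employment claim, so the 'unless' proviso supplies this condition. Condition met.
  (e) The claim is an employment claim, which satisfies one of the alternatives. Condition met.
  → At least one condition fails; no jurisdiction.
The Tarley District Court:
  (a) The amount in controversy is $70,500, which meets the USD 10,000 floor. Met.
  (b) The contract was executed in Tarley — that alternative is enough. Met.
  (c) The plaintiff resides in Harkmere, not Tarley. The proviso rescues it, though: the amount in controversy is $70,500, which meets the 10,000 dollars floor. Met.
  (d) Quill Trading has its principal place of business in Tarley, which satisfies one of the alternatives. Met.
  → Jurisdiction lies.
The Circuit Court of Tarley:
  (a) The amount in controversy is USD 70,500, which meets the $50,000 floor. Satisfied.
  (b) Quill Trading resides in Tarley, which satisfies one of the alternatives. Condition met.
  (c) Quill Trading has its principal place of business in Tarley, which satisfies one of the alternatives. Condition met.
  (d) Vail Enterprises is organised under the laws of Harkmere, which satisfies one of the alternatives. Condition met.
  → Every requirement is satisfied — jurisdiction.

the Circuit Court of Tarley; the Tarley District Court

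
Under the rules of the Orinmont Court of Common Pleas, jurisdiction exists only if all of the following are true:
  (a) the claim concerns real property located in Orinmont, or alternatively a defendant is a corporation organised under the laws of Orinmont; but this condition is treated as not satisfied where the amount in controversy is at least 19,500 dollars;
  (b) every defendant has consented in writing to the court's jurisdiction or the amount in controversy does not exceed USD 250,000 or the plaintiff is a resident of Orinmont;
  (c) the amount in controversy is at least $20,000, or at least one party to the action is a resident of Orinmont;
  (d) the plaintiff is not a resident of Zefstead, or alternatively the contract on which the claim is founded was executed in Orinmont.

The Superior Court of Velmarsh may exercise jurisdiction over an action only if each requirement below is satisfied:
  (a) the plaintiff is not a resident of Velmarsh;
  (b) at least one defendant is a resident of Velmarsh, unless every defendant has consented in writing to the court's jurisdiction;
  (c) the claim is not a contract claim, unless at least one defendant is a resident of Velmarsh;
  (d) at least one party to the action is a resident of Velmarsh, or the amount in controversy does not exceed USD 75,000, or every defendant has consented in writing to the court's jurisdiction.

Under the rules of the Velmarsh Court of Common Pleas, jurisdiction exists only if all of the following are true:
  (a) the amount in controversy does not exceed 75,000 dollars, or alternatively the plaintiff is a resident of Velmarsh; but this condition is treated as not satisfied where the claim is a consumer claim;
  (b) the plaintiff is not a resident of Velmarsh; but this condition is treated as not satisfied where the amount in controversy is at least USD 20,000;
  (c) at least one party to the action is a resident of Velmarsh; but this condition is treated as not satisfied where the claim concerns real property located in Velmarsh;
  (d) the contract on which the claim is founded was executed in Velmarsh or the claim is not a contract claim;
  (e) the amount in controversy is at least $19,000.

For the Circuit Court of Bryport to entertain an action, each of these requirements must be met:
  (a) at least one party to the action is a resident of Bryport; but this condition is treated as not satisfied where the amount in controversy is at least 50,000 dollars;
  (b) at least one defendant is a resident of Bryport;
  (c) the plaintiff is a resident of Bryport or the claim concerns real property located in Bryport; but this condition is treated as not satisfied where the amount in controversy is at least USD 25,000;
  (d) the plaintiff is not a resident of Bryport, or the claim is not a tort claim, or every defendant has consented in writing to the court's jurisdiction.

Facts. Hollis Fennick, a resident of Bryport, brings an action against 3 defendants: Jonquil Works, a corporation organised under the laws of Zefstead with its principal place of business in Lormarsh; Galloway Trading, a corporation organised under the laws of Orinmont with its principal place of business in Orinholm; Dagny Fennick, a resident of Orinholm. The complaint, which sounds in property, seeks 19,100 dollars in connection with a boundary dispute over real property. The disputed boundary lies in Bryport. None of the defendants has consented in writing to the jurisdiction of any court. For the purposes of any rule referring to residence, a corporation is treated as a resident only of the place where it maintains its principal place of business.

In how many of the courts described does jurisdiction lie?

The Orinmont Court of Common Pleas:
  (a) Galloway Trading is organised under the laws of Orinmont — that alternative is enough. The exception is not triggered, since the amount in controversy is USD 19,100, below the 19,500 dollars floor. Met.
  (b) The amount in controversy is USD 19,100, within the USD 250,000 ceiling, so this disjunct is met. Condition met.
  (c) The amount in controversy is USD 19,100, below the 20,000 dollars floor; no party resides in Orinmont — every alternative fails. Not satisfied.
  (d) The plaintiff resides in Bryport, which is not Zefstead, so this disjunct is met. Condition met.
  → The court lacks jurisdiction.
The Superior Court of Velmarsh:
  (a) The plaintiff resides in Bryport, which is not Velmarsh. Met.
  (b) No defendant resides in Velmarsh (they reside in Lormarsh, Orinholm, Orinholm). The proviso offers no rescue either, since no such written consent has been filed. Not satisfied.
  (c) The claim is a property claim, not a contract claim. Satisfied.
  (d) The amount in controversy is $19,100, within the $75,000 ceiling, which satisfies one of the alternatives. Condition met.
  → Not every requirement is met — no jurisdiction.
The Velmarsh Court of Common Pleas:
  (a) The amount in controversy is $19,100, within the USD 75,000 ceiling, so one alternative holds. The carve-out does not apply: the claim is a property claim, not a consumer claim. Satisfied.
  (b) The plaintiff resides in Bryport, which is not Velmarsh. The carve-out does not apply: the amount in controversy is USD 19,100, below the $20,000 floor. Satisfied.
  (c) No party resides in Velmarsh. Not satisfied.
  (d) The claim is a property claim, not a contract claim, which satisfies one of the alternatives. Met.
  (e) The amount in controversy is 19,100 dollars, which meets the $19,000 floor. Satisfied.
  → The court lacks jurisdiction.
The Circuit Court of Bryport:
  (a) Hollis Fennick resides in Bryport. And the carve-out is inapplicable — the amount in controversy is USD 19,100, below the $50,000 floor. Satisfied.
  (b) No defendant resides in Bryport (they reside in Lormarsh, Orinholm, Orinholm). Not met.
  (c) The plaintiff resides in Bryport, so this disjunct is met. And the carve-out is inapplicable — the amount in controversy is USD 19,100, below the 25,000 dollars floor. Met.
  (d) The claim is a property claim, not a tort claim, so one alternative holds. Met.
  → Not every requirement is met — no jurisdiction.
No court satisfies all of its conditions.

0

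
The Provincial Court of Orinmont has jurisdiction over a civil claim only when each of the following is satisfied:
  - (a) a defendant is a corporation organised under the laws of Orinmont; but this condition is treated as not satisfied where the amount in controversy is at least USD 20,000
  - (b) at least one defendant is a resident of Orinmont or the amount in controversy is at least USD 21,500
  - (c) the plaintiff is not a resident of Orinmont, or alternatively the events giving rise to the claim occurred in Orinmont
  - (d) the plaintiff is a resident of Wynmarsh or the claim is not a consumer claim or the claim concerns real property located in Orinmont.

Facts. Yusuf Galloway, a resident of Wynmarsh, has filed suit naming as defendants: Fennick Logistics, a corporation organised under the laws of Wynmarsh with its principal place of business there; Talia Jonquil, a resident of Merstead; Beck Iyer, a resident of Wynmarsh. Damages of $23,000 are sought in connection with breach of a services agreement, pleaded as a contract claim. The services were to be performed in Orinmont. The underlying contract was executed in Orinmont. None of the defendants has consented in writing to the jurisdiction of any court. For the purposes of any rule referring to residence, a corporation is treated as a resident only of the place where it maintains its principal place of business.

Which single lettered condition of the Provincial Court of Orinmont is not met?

The Provincial Court of Orinmont:
  (a) The corporate defendant(s) are organised in Wynmarsh, not Orinmont. Fails.
  (b) The amount in controversy is USD 23,000, which meets the USD 21,500 floor — that alternative is enough. Satisfied.
  (c) The plaintiff resides in Wynmarsh, which is not Orinmont, so this disjunct is met. Condition met.
  (d) The plaintiff resides in Wynmarsh — that alternative is enough. Satisfied.
Only condition (a) fails.

(a)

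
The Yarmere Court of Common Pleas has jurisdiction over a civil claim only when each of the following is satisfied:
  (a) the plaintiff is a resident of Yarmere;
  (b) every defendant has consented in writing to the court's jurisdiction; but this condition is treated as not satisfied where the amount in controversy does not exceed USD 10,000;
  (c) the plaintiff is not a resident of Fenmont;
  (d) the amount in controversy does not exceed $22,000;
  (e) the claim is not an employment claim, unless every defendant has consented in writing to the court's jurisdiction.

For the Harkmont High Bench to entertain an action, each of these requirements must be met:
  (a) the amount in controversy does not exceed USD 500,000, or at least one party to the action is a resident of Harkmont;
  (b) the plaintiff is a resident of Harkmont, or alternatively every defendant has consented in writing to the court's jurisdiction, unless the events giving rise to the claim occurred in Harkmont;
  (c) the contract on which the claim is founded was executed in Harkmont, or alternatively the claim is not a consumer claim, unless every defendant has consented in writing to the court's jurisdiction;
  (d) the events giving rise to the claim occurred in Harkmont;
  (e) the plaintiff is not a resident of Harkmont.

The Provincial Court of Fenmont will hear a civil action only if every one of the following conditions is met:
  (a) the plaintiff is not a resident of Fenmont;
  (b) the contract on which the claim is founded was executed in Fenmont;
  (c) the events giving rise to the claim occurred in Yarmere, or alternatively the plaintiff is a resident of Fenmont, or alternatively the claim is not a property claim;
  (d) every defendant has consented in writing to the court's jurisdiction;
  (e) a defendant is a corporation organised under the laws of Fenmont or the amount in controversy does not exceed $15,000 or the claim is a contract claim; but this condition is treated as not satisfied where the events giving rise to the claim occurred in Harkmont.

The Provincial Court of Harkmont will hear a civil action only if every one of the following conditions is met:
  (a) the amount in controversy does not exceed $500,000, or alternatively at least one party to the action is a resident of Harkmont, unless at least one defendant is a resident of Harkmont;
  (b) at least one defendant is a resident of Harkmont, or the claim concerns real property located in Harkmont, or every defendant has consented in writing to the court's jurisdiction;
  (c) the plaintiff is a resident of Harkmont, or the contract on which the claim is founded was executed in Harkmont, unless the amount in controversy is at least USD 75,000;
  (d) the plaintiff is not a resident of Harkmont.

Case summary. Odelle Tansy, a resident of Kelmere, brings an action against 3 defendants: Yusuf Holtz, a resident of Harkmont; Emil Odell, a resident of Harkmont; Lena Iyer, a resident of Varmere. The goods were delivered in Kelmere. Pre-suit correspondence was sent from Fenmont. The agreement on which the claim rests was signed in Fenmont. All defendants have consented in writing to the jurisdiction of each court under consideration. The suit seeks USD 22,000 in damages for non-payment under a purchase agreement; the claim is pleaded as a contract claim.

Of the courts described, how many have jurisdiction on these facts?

1

The Yarmere Court of Common Pleas:
  (a) The plaintiff resides in Kelmere, not Yarmere. Fails.
  (b) Every defendant has filed written consent. The exception is not triggered, since the amount in controversy is $22,000, above the 10,000 dollars ceiling. Condition met.
  (c) The plaintiff resides in Kelmere, which is not Fenmont. Met.
  (d) The amount in controversy is USD 22,000, within the $22,000 ceiling. Condition met.
  (e) The claim is a contract claim, not an employment claim. Met.
  → Not every requirement is met — no jurisdiction.
The Harkmont High Bench:
  (a) The amount in controversy is 22,000 dollars, within the 500,000 dollars ceiling — that alternative is enough. Satisfied.
  (b) Every defendant has filed written consent, so this disjunct is met. Condition met.
  (c) The claim is a contract claim, not a consumer claim, so this disjunct is met. Satisfied.
  (d) The operative events occurred in Kelmere, not Harkmont. Not met.
  (e) The plaintiff resides in Kelmere, which is not Harkmont. Satisfied.
  → No jurisdiction.
The Provincial Court of Fenmont:
  (a) The plaintiff resides in Kelmere, which is not Fenmont. Met.
  (b) The contract was executed in Fenmont. Met.
  (c) The claim is a contract claim, not a property claim, which satisfies one of the alternatives. Condition met.
  (d) Every defendant has filed written consent. Satisfied.
  (e) The claim is a contract claim, which satisfies one of the alternatives. The exception is not triggered, since the operative events occurred in Kelmere, not Harkmont. Condition met.
  → Every requirement is satisfied — jurisdiction.
The Provincial Court of Harkmont:
  (a) The amount in controversy is 22,000 dollars, within the $500,000 ceiling, so one alternative holds. Satisfied.
  (b) Yusuf Holtz resides in Harkmont, so one alternative holds. Condition met.
  (c) The plaintiff resides in Kelmere, not Harkmont; the contract was executed in Fenmont, not Harkmont — every alternative fails. Nor does the 'unless' clause help: the amount in controversy is $22,000, below the $75,000 floor. Condition not met.
  (d) The plaintiff resides in Kelmere, which is not Harkmont. Condition met.
  → At least one condition fails; no jurisdiction.
Courts with jurisdiction: the Provincial Court of Fenmont — 1 in total.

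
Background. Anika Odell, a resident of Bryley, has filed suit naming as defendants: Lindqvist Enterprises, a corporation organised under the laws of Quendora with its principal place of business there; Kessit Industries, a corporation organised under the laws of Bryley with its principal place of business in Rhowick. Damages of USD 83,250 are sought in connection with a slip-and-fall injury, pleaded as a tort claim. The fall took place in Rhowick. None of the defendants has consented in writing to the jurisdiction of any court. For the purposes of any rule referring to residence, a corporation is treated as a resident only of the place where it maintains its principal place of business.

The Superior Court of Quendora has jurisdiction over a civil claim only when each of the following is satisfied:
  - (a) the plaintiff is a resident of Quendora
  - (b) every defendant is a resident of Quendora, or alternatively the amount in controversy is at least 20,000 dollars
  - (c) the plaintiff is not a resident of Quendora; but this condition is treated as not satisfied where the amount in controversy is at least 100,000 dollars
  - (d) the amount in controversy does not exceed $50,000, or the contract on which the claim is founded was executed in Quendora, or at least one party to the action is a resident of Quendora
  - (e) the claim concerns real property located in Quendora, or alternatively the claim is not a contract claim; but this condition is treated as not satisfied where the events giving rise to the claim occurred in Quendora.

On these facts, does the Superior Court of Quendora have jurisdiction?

No

The Superior Court of Quendora:
  (a) The plaintiff resides in Bryley, not Quendora. Not met.
  (b) The amount in controversy is $83,250, which meets the $20,000 floor, so one alternative holds. Met.
  (c) The plaintiff resides in Bryley, which is not Quendora. The carve-out does not apply: the amount in controversy is $83,250, below the $100,000 floor. Met.
  (d) Lindqvist Enterprises resides in Quendora, which satisfies one of the alternatives. Satisfied.
  (e) The claim is a tort claim, not a contract claim, which satisfies one of the alternatives. The exception is not triggered, since the operative events occurred in Rhowick, not Quendora. Met.
  → The court lacks jurisdiction.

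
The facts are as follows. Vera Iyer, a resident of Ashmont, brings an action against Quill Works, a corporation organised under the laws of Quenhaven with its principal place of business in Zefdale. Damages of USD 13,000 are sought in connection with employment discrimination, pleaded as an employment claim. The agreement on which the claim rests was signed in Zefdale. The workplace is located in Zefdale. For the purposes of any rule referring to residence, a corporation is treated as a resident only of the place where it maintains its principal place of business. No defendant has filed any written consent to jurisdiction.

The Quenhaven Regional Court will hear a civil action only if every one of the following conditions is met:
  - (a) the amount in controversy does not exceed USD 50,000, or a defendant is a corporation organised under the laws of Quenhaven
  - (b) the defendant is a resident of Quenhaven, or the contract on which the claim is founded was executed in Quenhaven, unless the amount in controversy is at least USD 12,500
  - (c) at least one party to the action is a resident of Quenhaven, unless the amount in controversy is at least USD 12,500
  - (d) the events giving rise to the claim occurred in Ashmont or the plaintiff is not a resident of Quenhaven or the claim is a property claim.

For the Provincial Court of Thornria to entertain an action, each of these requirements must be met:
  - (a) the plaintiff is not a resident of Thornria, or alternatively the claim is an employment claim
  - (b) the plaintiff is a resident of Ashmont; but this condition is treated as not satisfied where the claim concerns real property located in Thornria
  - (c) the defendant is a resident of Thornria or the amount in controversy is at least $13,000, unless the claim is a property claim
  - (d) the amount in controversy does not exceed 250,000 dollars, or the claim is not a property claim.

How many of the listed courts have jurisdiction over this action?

2

The Quenhaven Regional Court:
  (a) The amount in controversy is USD 13,000, within the 50,000 dollars ceiling — that alternative is enough. Met.
  (b) The defendant resides in Zefdale, not Quenhaven; the contract was executed in Zefdale, not Quenhaven — none of the alternatives is met. The proviso rescues it, though: the amount in controversy is USD 13,000, which meets the $12,500 floor. Met.
  (c) No party resides in Quenhaven. However, the amount in controversy is $13,000, which meets the 12,500 dollars floor, so the 'unless' proviso supplies this condition. Satisfied.
  (d) The plaintiff resides in Ashmont, which is not Quenhaven, which satisfies one of the alternatives. Satisfied.
  → All conditions met; jurisdiction exists.
The Provincial Court of Thornria:
  (a) The plaintiff resides in Ashmont, which is not Thornria — that alternative is enough. Met.
  (b) The plaintiff resides in Ashmont. The exception is not triggered, since the claim does not concern real property. Condition met.
  (c) The amount in controversy is USD 13,000, which meets the 13,000 dollars floor — that alternative is enough. Condition met.
  (d) The amount in controversy is $13,000, within the $250,000 ceiling, which satisfies one of the alternatives. Satisfied.
  → Jurisdiction lies.
Courts with jurisdiction: the Quenhaven Regional Court, the Provincial Court of Thornria — 2 in total.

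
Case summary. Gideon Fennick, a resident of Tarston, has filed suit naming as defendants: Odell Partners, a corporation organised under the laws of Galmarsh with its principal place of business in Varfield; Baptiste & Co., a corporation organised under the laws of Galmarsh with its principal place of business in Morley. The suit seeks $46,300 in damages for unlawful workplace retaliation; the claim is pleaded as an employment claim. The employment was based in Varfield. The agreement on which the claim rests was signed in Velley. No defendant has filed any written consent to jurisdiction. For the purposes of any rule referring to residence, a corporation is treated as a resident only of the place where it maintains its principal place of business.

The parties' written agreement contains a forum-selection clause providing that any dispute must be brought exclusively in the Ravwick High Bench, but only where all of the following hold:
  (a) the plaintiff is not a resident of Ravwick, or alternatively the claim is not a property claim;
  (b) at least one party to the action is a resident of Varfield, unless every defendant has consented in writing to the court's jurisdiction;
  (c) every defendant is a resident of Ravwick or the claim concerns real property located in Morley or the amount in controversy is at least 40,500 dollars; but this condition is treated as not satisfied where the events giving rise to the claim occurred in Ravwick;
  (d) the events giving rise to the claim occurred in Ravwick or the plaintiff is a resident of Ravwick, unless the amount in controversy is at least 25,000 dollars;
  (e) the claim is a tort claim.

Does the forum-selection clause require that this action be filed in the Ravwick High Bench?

No

The Ravwick High Bench:
  (a) The plaintiff resides in Tarston, which is not Ravwick, so this disjunct is met. Satisfied.
  (b) Odell Partners resides in Varfield. Satisfied.
  (c) The amount in controversy is 46,300 dollars, which meets the 40,500 dollars floor, so this disjunct is met. And the carve-out is inapplicable — the operative events occurred in Varfield, not Ravwick. Condition met.
  (d) The operative events occurred in Varfield, not Ravwick; the plaintiff resides in Tarston, not Ravwick — no alternative holds. But the amount in controversy is 46,300 dollars, which meets the USD 25,000 floor, and the 'unless' clause therefore excuses the requirement. Met.
  (e) The claim is an employment claim, not a tort claim. Condition not met.
  → The clause does not apply.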